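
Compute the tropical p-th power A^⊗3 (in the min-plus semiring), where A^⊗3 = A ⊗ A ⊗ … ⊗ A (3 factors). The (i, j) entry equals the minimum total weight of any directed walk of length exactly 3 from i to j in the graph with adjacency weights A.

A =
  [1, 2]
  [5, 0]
A^⊗3 =
  [3, 2]
  [5, 0]

Each entry (A^⊗3)_ij equals the minimum over all length-3 walks i = v_0 → v_1 → … → v_3 = j of Σ_t A[v_t][v_{t+1}]. For example, for (i, j) = (0, 1) we minimise over 4 possible intermediate vertex sequences; the minimum is 2, attained along the walk 0 → 1 → 1 → 1.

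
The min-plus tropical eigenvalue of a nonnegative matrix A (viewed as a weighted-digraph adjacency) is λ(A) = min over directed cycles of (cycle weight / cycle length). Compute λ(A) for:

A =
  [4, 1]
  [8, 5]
λ(A) = 4

Enumerate directed cycles and compute their means (weight / length). Sample:
  cycle 0 → 0: weight = 4, length = 1, mean = 4/1 ≈ 4.000
  cycle 1 → 1: weight = 5, length = 1, mean = 5/1 ≈ 5.000
  cycle 0 → 1 → 0: weight = 9, length = 2, mean = 9/2 ≈ 4.500
  cycle 1 → 0 → 1: weight = 9, length = 2, mean = 9/2 ≈ 4.500
Minimum mean = 4.000, attained e.g. along the cycle 0 → 0 with weight 4 and length 1. So λ(A) = 4/1 = 4.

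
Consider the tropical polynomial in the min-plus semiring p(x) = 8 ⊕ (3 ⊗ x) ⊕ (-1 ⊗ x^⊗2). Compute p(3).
p(3) = 5

A tropical monomial a ⊗ x^⊗i evaluates to a + i · x. Evaluating each term at x = 3:
  Term 0 contributes 8 + 0 · 3 = 8
  Term 1 contributes 3 + 1 · 3 = 6
  Term 2 contributes -1 + 2 · 3 = 5
p(3) = ⊕ of these = min[8, 6, 5] = 5.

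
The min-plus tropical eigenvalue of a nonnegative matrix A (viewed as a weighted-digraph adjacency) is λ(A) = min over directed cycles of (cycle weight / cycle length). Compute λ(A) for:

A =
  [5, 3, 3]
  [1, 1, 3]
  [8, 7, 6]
λ(A) = 1

Enumerate directed cycles and compute their means (weight / length). Sample:
  cycle 0 → 0: weight = 5, length = 1, mean = 5/1 ≈ 5.000
  cycle 1 → 1: weight = 1, length = 1, mean = 1/1 ≈ 1.000
  cycle 2 → 2: weight = 6, length = 1, mean = 6/1 ≈ 6.000
  cycle 0 → 1 → 0: weight = 4, length = 2, mean = 4/2 ≈ 2.000
  cycle 0 → 2 → 0: weight = 11, length = 2, mean = 11/2 ≈ 5.500
  cycle 1 → 0 → 1: weight = 4, length = 2, mean = 4/2 ≈ 2.000
Minimum mean = 1.000, attained e.g. along the cycle 1 → 1 with weight 1 and length 1. So λ(A) = 1/1 = 1.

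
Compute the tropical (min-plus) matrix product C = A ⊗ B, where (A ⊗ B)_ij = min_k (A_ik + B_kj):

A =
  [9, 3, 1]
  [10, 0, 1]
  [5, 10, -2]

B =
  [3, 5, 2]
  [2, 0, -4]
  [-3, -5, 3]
A ⊗ B =
  [-2, -4, -1]
  [-2, -4, -4]
  [-5, -7, 1]

Apply the min-plus product entry-by-entry:
  C[0][0] = min over k of (A[0][0] + B[0][0] = 9 + 3 = 12, A[0][1] + B[1][0] = 3 + 2 = 5, A[0][2] + B[2][0] = 1 + -3 = -2) = -2 (attained at k = 2)
  C[0][1] = min over k of (A[0][0] + B[0][1] = 9 + 5 = 14, A[0][1] + B[1][1] = 3 + 0 = 3, A[0][2] + B[2][1] = 1 + -5 = -4) = -4 (attained at k = 2)
  C[0][2] = min over k of (A[0][0] + B[0][2] = 9 + 2 = 11, A[0][1] + B[1][2] = 3 + -4 = -1, A[0][2] + B[2][2] = 1 + 3 = 4) = -1 (attained at k = 1)
  C[1][0] = min over k of (A[1][0] + B[0][0] = 10 + 3 = 13, A[1][1] + B[1][0] = 0 + 2 = 2, A[1][2] + B[2][0] = 1 + -3 = -2) = -2 (attained at k = 2)
  C[1][1] = min over k of (A[1][0] + B[0][1] = 10 + 5 = 15, A[1][1] + B[1][1] = 0 + 0 = 0, A[1][2] + B[2][1] = 1 + -5 = -4) = -4 (attained at k = 2)
  C[1][2] = min over k of (A[1][0] + B[0][2] = 10 + 2 = 12, A[1][1] + B[1][2] = 0 + -4 = -4, A[1][2] + B[2][2] = 1 + 3 = 4) = -4 (attained at k = 1)
  C[2][0] = min over k of (A[2][0] + B[0][0] = 5 + 3 = 8, A[2][1] + B[1][0] = 10 + 2 = 12, A[2][2] + B[2][0] = -2 + -3 = -5) = -5 (attained at k = 2)
  C[2][1] = min over k of (A[2][0] + B[0][1] = 5 + 5 = 10, A[2][1] + B[1][1] = 10 + 0 = 10, A[2][2] + B[2][1] = -2 + -5 = -7) = -7 (attained at k = 2)
  C[2][2] = min over k of (A[2][0] + B[0][2] = 5 + 2 = 7, A[2][1] + B[1][2] = 10 + -4 = 6, A[2][2] + B[2][2] = -2 + 3 = 1) = 1 (attained at k = 2)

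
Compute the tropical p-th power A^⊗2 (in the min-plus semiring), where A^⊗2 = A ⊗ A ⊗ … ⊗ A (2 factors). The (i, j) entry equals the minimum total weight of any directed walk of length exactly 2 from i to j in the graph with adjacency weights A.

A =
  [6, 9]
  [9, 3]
A^⊗2 =
  [12, 12]
  [12, 6]

Each entry (A^⊗2)_ij equals the minimum over all length-2 walks i = v_0 → v_1 → … → v_2 = j of Σ_t A[v_t][v_{t+1}]. For example, for (i, j) = (0, 1) we minimise over 2 possible intermediate vertex sequences; the minimum is 12, attained along the walk 0 → 1 → 1.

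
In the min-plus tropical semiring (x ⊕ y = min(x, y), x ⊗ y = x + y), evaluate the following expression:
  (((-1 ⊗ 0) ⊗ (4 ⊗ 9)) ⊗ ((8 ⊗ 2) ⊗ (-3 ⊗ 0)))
(((-1 ⊗ 0) ⊗ (4 ⊗ 9)) ⊗ ((8 ⊗ 2) ⊗ (-3 ⊗ 0))) = 19

Expand innermost to outermost. Recall ⊕ takes the minimum of its arguments and ⊗ takes their sum. Working out the expression (((-1 ⊗ 0) ⊗ (4 ⊗ 9)) ⊗ ((8 ⊗ 2) ⊗ (-3 ⊗ 0))) gives 19.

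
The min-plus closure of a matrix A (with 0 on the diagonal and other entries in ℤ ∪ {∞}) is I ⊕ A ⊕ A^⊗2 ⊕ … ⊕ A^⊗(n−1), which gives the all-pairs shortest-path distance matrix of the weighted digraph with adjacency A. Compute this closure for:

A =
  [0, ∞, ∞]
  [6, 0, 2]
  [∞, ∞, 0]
Closure =
  [0, ∞, ∞]
  [6, 0, 2]
  [∞, ∞, 0]

This is the Floyd-Warshall all-pairs shortest-path computation. For each intermediate vertex k = 0, 1, …, 2, update dist[i][j] ← min(dist[i][j], dist[i][k] + dist[k][j]). The final matrix gives, for each (i, j), the minimum total weight of any directed path from i to j (possibly empty when i = j).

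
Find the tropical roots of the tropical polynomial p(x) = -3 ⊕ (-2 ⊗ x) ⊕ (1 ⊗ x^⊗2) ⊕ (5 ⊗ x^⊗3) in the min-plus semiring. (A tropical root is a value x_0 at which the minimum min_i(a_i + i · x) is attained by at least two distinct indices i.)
Roots: {-4, -3, -1}

Each tropical root is a break point of the lower envelope of the lines y = a_i + i · x (there are 4 lines, with slopes 0, 1, ..., 3). Only the lines that attain the minimum somewhere contribute to roots; other lines are dominated. Here the surviving (envelope) indices are i = 3, i = 2, i = 1, i = 0.
Intersections between consecutive envelope lines give the roots: for adjacent envelope indices i < j the intersection is x = (a_i − a_j) / (j − i). Reading off the sorted break points: {-4, -3, -1}.
Verification: at each break x_0, at least two indices attain the minimum of min_i(a_i + i · x_0).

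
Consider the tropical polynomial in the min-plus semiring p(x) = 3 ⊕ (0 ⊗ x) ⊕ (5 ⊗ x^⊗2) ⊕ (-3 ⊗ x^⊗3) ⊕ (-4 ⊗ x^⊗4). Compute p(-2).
p(-2) = -12

A tropical monomial a ⊗ x^⊗i evaluates to a + i · x. Evaluating each term at x = -2:
  Term 0 contributes 3 + 0 · -2 = 3
  Term 1 contributes 0 + 1 · -2 = -2
  Term 2 contributes 5 + 2 · -2 = 1
  Term 3 contributes -3 + 3 · -2 = -9
  Term 4 contributes -4 + 4 · -2 = -12
p(-2) = ⊕ of these = min[3, -2, 1, -9, -12] = -12.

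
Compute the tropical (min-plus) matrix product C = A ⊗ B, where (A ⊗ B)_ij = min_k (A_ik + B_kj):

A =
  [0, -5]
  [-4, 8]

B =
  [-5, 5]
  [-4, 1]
A ⊗ B =
  [-9, -4]
  [-9, 1]

Apply the min-plus product entry-by-entry:
  C[0][0] = min over k of (A[0][0] + B[0][0] = 0 + -5 = -5, A[0][1] + B[1][0] = -5 + -4 = -9) = -9 (attained at k = 1)
  C[0][1] = min over k of (A[0][0] + B[0][1] = 0 + 5 = 5, A[0][1] + B[1][1] = -5 + 1 = -4) = -4 (attained at k = 1)
  C[1][0] = min over k of (A[1][0] + B[0][0] = -4 + -5 = -9, A[1][1] + B[1][0] = 8 + -4 = 4) = -9 (attained at k = 0)
  C[1][1] = min over k of (A[1][0] + B[0][1] = -4 + 5 = 1, A[1][1] + B[1][1] = 8 + 1 = 9) = 1 (attained at k = 0)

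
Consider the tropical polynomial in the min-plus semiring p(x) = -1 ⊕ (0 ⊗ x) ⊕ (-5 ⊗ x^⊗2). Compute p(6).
p(6) = -1

A tropical monomial a ⊗ x^⊗i evaluates to a + i · x. Evaluating each term at x = 6:
  Term 0 contributes -1 + 0 · 6 = -1
  Term 1 contributes 0 + 1 · 6 = 6
  Term 2 contributes -5 + 2 · 6 = 7
p(6) = ⊕ of these = min[-1, 6, 7] = -1.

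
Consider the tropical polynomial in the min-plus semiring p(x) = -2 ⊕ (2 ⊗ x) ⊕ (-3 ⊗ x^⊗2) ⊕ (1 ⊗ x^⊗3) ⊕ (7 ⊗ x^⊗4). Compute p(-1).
p(-1) = -5

A tropical monomial a ⊗ x^⊗i evaluates to a + i · x. Evaluating each term at x = -1:
  Term 0 contributes -2 + 0 · -1 = -2
  Term 1 contributes 2 + 1 · -1 = 1
  Term 2 contributes -3 + 2 · -1 = -5
  Term 3 contributes 1 + 3 · -1 = -2
  Term 4 contributes 7 + 4 · -1 = 3
p(-1) = ⊕ of these = min[-2, 1, -5, -2, 3] = -5.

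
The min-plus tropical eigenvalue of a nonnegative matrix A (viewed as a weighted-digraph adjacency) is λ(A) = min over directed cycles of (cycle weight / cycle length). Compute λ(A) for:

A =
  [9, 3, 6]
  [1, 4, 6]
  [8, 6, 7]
λ(A) = 2

Enumerate directed cycles and compute their means (weight / length). Sample:
  cycle 0 → 0: weight = 9, length = 1, mean = 9/1 ≈ 9.000
  cycle 1 → 1: weight = 4, length = 1, mean = 4/1 ≈ 4.000
  cycle 2 → 2: weight = 7, length = 1, mean = 7/1 ≈ 7.000
  cycle 0 → 1 → 0: weight = 4, length = 2, mean = 4/2 ≈ 2.000
  cycle 0 → 2 → 0: weight = 14, length = 2, mean = 14/2 ≈ 7.000
  cycle 1 → 0 → 1: weight = 4, length = 2, mean = 4/2 ≈ 2.000
Minimum mean = 2.000, attained e.g. along the cycle 0 → 1 → 0 with weight 4 and length 2. So λ(A) = 4/2 = 2.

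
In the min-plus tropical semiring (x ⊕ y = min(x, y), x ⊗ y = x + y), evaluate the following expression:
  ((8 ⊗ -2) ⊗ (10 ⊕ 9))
((8 ⊗ -2) ⊗ (10 ⊕ 9)) = 15

Expand innermost to outermost. Recall ⊕ takes the minimum of its arguments and ⊗ takes their sum. Working out the expression ((8 ⊗ -2) ⊗ (10 ⊕ 9)) gives 15.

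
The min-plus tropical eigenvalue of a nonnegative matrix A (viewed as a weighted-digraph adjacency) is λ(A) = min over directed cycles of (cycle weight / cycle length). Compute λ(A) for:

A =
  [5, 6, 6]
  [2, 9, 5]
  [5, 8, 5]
λ(A) = 4

Enumerate directed cycles and compute their means (weight / length). Sample:
  cycle 0 → 0: weight = 5, length = 1, mean = 5/1 ≈ 5.000
  cycle 1 → 1: weight = 9, length = 1, mean = 9/1 ≈ 9.000
  cycle 2 → 2: weight = 5, length = 1, mean = 5/1 ≈ 5.000
  cycle 0 → 1 → 0: weight = 8, length = 2, mean = 8/2 ≈ 4.000
  cycle 0 → 2 → 0: weight = 11, length = 2, mean = 11/2 ≈ 5.500
  cycle 1 → 0 → 1: weight = 8, length = 2, mean = 8/2 ≈ 4.000
Minimum mean = 4.000, attained e.g. along the cycle 0 → 1 → 0 with weight 8 and length 2. So λ(A) = 8/2 = 4.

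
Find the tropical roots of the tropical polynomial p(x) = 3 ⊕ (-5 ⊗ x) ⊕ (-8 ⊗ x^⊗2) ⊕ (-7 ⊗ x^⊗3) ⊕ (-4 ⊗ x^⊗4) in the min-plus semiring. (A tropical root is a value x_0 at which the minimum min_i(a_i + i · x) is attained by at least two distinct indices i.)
Roots: {-3, -1, 3, 8}

Each tropical root is a break point of the lower envelope of the lines y = a_i + i · x (there are 5 lines, with slopes 0, 1, ..., 4). Only the lines that attain the minimum somewhere contribute to roots; other lines are dominated. Here the surviving (envelope) indices are i = 4, i = 3, i = 2, i = 1, i = 0.
Intersections between consecutive envelope lines give the roots: for adjacent envelope indices i < j the intersection is x = (a_i − a_j) / (j − i). Reading off the sorted break points: {-3, -1, 3, 8}.
Verification: at each break x_0, at least two indices attain the minimum of min_i(a_i + i · x_0).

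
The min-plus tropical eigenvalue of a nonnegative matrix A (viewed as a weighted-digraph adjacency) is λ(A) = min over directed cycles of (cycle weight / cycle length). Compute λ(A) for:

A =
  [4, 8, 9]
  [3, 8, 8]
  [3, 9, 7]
λ(A) = 4

Enumerate directed cycles and compute their means (weight / length). Sample:
  cycle 0 → 0: weight = 4, length = 1, mean = 4/1 ≈ 4.000
  cycle 1 → 1: weight = 8, length = 1, mean = 8/1 ≈ 8.000
  cycle 2 → 2: weight = 7, length = 1, mean = 7/1 ≈ 7.000
  cycle 0 → 1 → 0: weight = 11, length = 2, mean = 11/2 ≈ 5.500
  cycle 0 → 2 → 0: weight = 12, length = 2, mean = 12/2 ≈ 6.000
  cycle 1 → 0 → 1: weight = 11, length = 2, mean = 11/2 ≈ 5.500
Minimum mean = 4.000, attained e.g. along the cycle 0 → 0 with weight 4 and length 1. So λ(A) = 4/1 = 4.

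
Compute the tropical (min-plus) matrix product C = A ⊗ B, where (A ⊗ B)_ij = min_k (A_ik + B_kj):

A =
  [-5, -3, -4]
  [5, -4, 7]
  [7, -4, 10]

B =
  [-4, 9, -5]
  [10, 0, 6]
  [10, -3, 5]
A ⊗ B =
  [-9, -7, -10]
  [1, -4, 0]
  [3, -4, 2]

Apply the min-plus product entry-by-entry:
  C[0][0] = min over k of (A[0][0] + B[0][0] = -5 + -4 = -9, A[0][1] + B[1][0] = -3 + 10 = 7, A[0][2] + B[2][0] = -4 + 10 = 6) = -9 (attained at k = 0)
  C[0][1] = min over k of (A[0][0] + B[0][1] = -5 + 9 = 4, A[0][1] + B[1][1] = -3 + 0 = -3, A[0][2] + B[2][1] = -4 + -3 = -7) = -7 (attained at k = 2)
  C[0][2] = min over k of (A[0][0] + B[0][2] = -5 + -5 = -10, A[0][1] + B[1][2] = -3 + 6 = 3, A[0][2] + B[2][2] = -4 + 5 = 1) = -10 (attained at k = 0)
  C[1][0] = min over k of (A[1][0] + B[0][0] = 5 + -4 = 1, A[1][1] + B[1][0] = -4 + 10 = 6, A[1][2] + B[2][0] = 7 + 10 = 17) = 1 (attained at k = 0)
  C[1][1] = min over k of (A[1][0] + B[0][1] = 5 + 9 = 14, A[1][1] + B[1][1] = -4 + 0 = -4, A[1][2] + B[2][1] = 7 + -3 = 4) = -4 (attained at k = 1)
  C[1][2] = min over k of (A[1][0] + B[0][2] = 5 + -5 = 0, A[1][1] + B[1][2] = -4 + 6 = 2, A[1][2] + B[2][2] = 7 + 5 = 12) = 0 (attained at k = 0)
  C[2][0] = min over k of (A[2][0] + B[0][0] = 7 + -4 = 3, A[2][1] + B[1][0] = -4 + 10 = 6, A[2][2] + B[2][0] = 10 + 10 = 20) = 3 (attained at k = 0)
  C[2][1] = min over k of (A[2][0] + B[0][1] = 7 + 9 = 16, A[2][1] + B[1][1] = -4 + 0 = -4, A[2][2] + B[2][1] = 10 + -3 = 7) = -4 (attained at k = 1)
  C[2][2] = min over k of (A[2][0] + B[0][2] = 7 + -5 = 2, A[2][1] + B[1][2] = -4 + 6 = 2, A[2][2] + B[2][2] = 10 + 5 = 15) = 2 (attained at k = 0)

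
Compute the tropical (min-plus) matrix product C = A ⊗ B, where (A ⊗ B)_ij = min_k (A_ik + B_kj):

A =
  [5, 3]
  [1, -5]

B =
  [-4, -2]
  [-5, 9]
A ⊗ B =
  [-2, 3]
  [-10, -1]

Apply the min-plus product entry-by-entry:
  C[0][0] = min over k of (A[0][0] + B[0][0] = 5 + -4 = 1, A[0][1] + B[1][0] = 3 + -5 = -2) = -2 (attained at k = 1)
  C[0][1] = min over k of (A[0][0] + B[0][1] = 5 + -2 = 3, A[0][1] + B[1][1] = 3 + 9 = 12) = 3 (attained at k = 0)
  C[1][0] = min over k of (A[1][0] + B[0][0] = 1 + -4 = -3, A[1][1] + B[1][0] = -5 + -5 = -10) = -10 (attained at k = 1)
  C[1][1] = min over k of (A[1][0] + B[0][1] = 1 + -2 = -1, A[1][1] + B[1][1] = -5 + 9 = 4) = -1 (attained at k = 0)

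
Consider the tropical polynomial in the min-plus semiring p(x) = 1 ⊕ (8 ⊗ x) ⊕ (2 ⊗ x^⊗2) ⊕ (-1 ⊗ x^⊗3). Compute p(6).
p(6) = 1

A tropical monomial a ⊗ x^⊗i evaluates to a + i · x. Evaluating each term at x = 6:
  Term 0 contributes 1 + 0 · 6 = 1
  Term 1 contributes 8 + 1 · 6 = 14
  Term 2 contributes 2 + 2 · 6 = 14
  Term 3 contributes -1 + 3 · 6 = 17
p(6) = ⊕ of these = min[1, 14, 14, 17] = 1.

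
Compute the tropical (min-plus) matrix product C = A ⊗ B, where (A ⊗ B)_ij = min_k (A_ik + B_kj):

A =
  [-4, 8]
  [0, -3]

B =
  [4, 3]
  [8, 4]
A ⊗ B =
  [0, -1]
  [4, 1]

Apply the min-plus product entry-by-entry:
  C[0][0] = min over k of (A[0][0] + B[0][0] = -4 + 4 = 0, A[0][1] + B[1][0] = 8 + 8 = 16) = 0 (attained at k = 0)
  C[0][1] = min over k of (A[0][0] + B[0][1] = -4 + 3 = -1, A[0][1] + B[1][1] = 8 + 4 = 12) = -1 (attained at k = 0)
  C[1][0] = min over k of (A[1][0] + B[0][0] = 0 + 4 = 4, A[1][1] + B[1][0] = -3 + 8 = 5) = 4 (attained at k = 0)
  C[1][1] = min over k of (A[1][0] + B[0][1] = 0 + 3 = 3, A[1][1] + B[1][1] = -3 + 4 = 1) = 1 (attained at k = 1)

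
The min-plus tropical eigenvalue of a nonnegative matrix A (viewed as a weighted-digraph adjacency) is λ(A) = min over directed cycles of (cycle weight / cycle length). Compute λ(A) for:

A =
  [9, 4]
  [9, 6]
λ(A) = 6

Enumerate directed cycles and compute their means (weight / length). Sample:
  cycle 0 → 0: weight = 9, length = 1, mean = 9/1 ≈ 9.000
  cycle 1 → 1: weight = 6, length = 1, mean = 6/1 ≈ 6.000
  cycle 0 → 1 → 0: weight = 13, length = 2, mean = 13/2 ≈ 6.500
  cycle 1 → 0 → 1: weight = 13, length = 2, mean = 13/2 ≈ 6.500
Minimum mean = 6.000, attained e.g. along the cycle 1 → 1 with weight 6 and length 1. So λ(A) = 6/1 = 6.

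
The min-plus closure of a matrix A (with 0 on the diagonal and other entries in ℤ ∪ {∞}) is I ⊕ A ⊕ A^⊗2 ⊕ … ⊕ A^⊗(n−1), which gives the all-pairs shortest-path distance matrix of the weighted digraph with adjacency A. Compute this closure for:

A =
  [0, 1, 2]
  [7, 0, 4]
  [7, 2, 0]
Closure =
  [0, 1, 2]
  [7, 0, 4]
  [7, 2, 0]

This is the Floyd-Warshall all-pairs shortest-path computation. For each intermediate vertex k = 0, 1, …, 2, update dist[i][j] ← min(dist[i][j], dist[i][k] + dist[k][j]). The final matrix gives, for each (i, j), the minimum total weight of any directed path from i to j (possibly empty when i = j).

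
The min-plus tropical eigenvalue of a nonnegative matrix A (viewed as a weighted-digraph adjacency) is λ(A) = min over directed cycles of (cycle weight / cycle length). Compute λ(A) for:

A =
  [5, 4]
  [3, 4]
λ(A) = 7/2

Enumerate directed cycles and compute their means (weight / length). Sample:
  cycle 0 → 0: weight = 5, length = 1, mean = 5/1 ≈ 5.000
  cycle 1 → 1: weight = 4, length = 1, mean = 4/1 ≈ 4.000
  cycle 0 → 1 → 0: weight = 7, length = 2, mean = 7/2 ≈ 3.500
  cycle 1 → 0 → 1: weight = 7, length = 2, mean = 7/2 ≈ 3.500
Minimum mean = 3.500, attained e.g. along the cycle 0 → 1 → 0 with weight 7 and length 2. So λ(A) = 7/2 = 7/2.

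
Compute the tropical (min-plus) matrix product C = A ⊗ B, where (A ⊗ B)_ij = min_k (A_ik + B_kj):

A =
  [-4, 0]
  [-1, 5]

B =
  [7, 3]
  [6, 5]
A ⊗ B =
  [3, -1]
  [6, 2]

Apply the min-plus product entry-by-entry:
  C[0][0] = min over k of (A[0][0] + B[0][0] = -4 + 7 = 3, A[0][1] + B[1][0] = 0 + 6 = 6) = 3 (attained at k = 0)
  C[0][1] = min over k of (A[0][0] + B[0][1] = -4 + 3 = -1, A[0][1] + B[1][1] = 0 + 5 = 5) = -1 (attained at k = 0)
  C[1][0] = min over k of (A[1][0] + B[0][0] = -1 + 7 = 6, A[1][1] + B[1][0] = 5 + 6 = 11) = 6 (attained at k = 0)
  C[1][1] = min over k of (A[1][0] + B[0][1] = -1 + 3 = 2, A[1][1] + B[1][1] = 5 + 5 = 10) = 2 (attained at k = 0)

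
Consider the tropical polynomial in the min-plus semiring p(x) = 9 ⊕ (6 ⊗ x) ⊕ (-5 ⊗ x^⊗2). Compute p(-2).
p(-2) = -9

A tropical monomial a ⊗ x^⊗i evaluates to a + i · x. Evaluating each term at x = -2:
  Term 0 contributes 9 + 0 · -2 = 9
  Term 1 contributes 6 + 1 · -2 = 4
  Term 2 contributes -5 + 2 · -2 = -9
p(-2) = ⊕ of these = min[9, 4, -9] = -9.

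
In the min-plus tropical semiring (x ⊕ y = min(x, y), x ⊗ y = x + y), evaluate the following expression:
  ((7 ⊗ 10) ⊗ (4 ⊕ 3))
((7 ⊗ 10) ⊗ (4 ⊕ 3)) = 20

Expand innermost to outermost. Recall ⊕ takes the minimum of its arguments and ⊗ takes their sum. Working out the expression ((7 ⊗ 10) ⊗ (4 ⊕ 3)) gives 20.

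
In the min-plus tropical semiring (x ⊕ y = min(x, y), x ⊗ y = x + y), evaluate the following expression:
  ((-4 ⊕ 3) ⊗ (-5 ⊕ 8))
((-4 ⊕ 3) ⊗ (-5 ⊕ 8)) = -9

Expand innermost to outermost. Recall ⊕ takes the minimum of its arguments and ⊗ takes their sum. Working out the expression ((-4 ⊕ 3) ⊗ (-5 ⊕ 8)) gives -9.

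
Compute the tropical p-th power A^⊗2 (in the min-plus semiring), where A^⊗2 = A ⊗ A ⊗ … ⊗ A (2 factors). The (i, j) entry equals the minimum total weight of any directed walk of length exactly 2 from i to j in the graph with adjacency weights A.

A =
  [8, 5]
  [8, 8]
A^⊗2 =
  [13, 13]
  [16, 13]

Each entry (A^⊗2)_ij equals the minimum over all length-2 walks i = v_0 → v_1 → … → v_2 = j of Σ_t A[v_t][v_{t+1}]. For example, for (i, j) = (0, 1) we minimise over 2 possible intermediate vertex sequences; the minimum is 13, attained along the walk 0 → 0 → 1.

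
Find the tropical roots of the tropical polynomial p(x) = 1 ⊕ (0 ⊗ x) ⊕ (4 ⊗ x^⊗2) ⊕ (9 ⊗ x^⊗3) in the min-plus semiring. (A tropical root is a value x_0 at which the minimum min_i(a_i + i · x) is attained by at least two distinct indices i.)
Roots: {-5, -4, 1}

Each tropical root is a break point of the lower envelope of the lines y = a_i + i · x (there are 4 lines, with slopes 0, 1, ..., 3). Only the lines that attain the minimum somewhere contribute to roots; other lines are dominated. Here the surviving (envelope) indices are i = 3, i = 2, i = 1, i = 0.
Intersections between consecutive envelope lines give the roots: for adjacent envelope indices i < j the intersection is x = (a_i − a_j) / (j − i). Reading off the sorted break points: {-5, -4, 1}.
Verification: at each break x_0, at least two indices attain the minimum of min_i(a_i + i · x_0).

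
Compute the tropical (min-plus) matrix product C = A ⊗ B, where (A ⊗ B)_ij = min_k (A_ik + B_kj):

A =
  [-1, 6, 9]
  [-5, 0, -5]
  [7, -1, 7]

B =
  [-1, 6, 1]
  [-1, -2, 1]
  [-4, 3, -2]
A ⊗ B =
  [-2, 4, 0]
  [-9, -2, -7]
  [-2, -3, 0]

Apply the min-plus product entry-by-entry:
  C[0][0] = min over k of (A[0][0] + B[0][0] = -1 + -1 = -2, A[0][1] + B[1][0] = 6 + -1 = 5, A[0][2] + B[2][0] = 9 + -4 = 5) = -2 (attained at k = 0)
  C[0][1] = min over k of (A[0][0] + B[0][1] = -1 + 6 = 5, A[0][1] + B[1][1] = 6 + -2 = 4, A[0][2] + B[2][1] = 9 + 3 = 12) = 4 (attained at k = 1)
  C[0][2] = min over k of (A[0][0] + B[0][2] = -1 + 1 = 0, A[0][1] + B[1][2] = 6 + 1 = 7, A[0][2] + B[2][2] = 9 + -2 = 7) = 0 (attained at k = 0)
  C[1][0] = min over k of (A[1][0] + B[0][0] = -5 + -1 = -6, A[1][1] + B[1][0] = 0 + -1 = -1, A[1][2] + B[2][0] = -5 + -4 = -9) = -9 (attained at k = 2)
  C[1][1] = min over k of (A[1][0] + B[0][1] = -5 + 6 = 1, A[1][1] + B[1][1] = 0 + -2 = -2, A[1][2] + B[2][1] = -5 + 3 = -2) = -2 (attained at k = 1)
  C[1][2] = min over k of (A[1][0] + B[0][2] = -5 + 1 = -4, A[1][1] + B[1][2] = 0 + 1 = 1, A[1][2] + B[2][2] = -5 + -2 = -7) = -7 (attained at k = 2)
  C[2][0] = min over k of (A[2][0] + B[0][0] = 7 + -1 = 6, A[2][1] + B[1][0] = -1 + -1 = -2, A[2][2] + B[2][0] = 7 + -4 = 3) = -2 (attained at k = 1)
  C[2][1] = min over k of (A[2][0] + B[0][1] = 7 + 6 = 13, A[2][1] + B[1][1] = -1 + -2 = -3, A[2][2] + B[2][1] = 7 + 3 = 10) = -3 (attained at k = 1)
  C[2][2] = min over k of (A[2][0] + B[0][2] = 7 + 1 = 8, A[2][1] + B[1][2] = -1 + 1 = 0, A[2][2] + B[2][2] = 7 + -2 = 5) = 0 (attained at k = 1)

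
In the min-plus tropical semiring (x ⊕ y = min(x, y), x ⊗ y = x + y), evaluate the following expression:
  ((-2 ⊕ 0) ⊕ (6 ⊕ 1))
((-2 ⊕ 0) ⊕ (6 ⊕ 1)) = -2

Expand innermost to outermost. Recall ⊕ takes the minimum of its arguments and ⊗ takes their sum. Working out the expression ((-2 ⊕ 0) ⊕ (6 ⊕ 1)) gives -2.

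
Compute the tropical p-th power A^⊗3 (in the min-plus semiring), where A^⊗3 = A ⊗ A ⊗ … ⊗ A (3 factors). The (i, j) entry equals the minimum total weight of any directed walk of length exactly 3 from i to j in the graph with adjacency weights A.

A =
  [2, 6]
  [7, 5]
A^⊗3 =
  [6, 10]
  [11, 15]

Each entry (A^⊗3)_ij equals the minimum over all length-3 walks i = v_0 → v_1 → … → v_3 = j of Σ_t A[v_t][v_{t+1}]. For example, for (i, j) = (0, 1) we minimise over 4 possible intermediate vertex sequences; the minimum is 10, attained along the walk 0 → 0 → 0 → 1.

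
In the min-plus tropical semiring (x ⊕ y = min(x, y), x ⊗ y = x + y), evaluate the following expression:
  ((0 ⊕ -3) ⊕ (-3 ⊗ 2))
((0 ⊕ -3) ⊕ (-3 ⊗ 2)) = -3

Expand innermost to outermost. Recall ⊕ takes the minimum of its arguments and ⊗ takes their sum. Working out the expression ((0 ⊕ -3) ⊕ (-3 ⊗ 2)) gives -3.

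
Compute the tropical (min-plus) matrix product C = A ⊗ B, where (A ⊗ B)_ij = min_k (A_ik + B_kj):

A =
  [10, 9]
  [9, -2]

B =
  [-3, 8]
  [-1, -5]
A ⊗ B =
  [7, 4]
  [-3, -7]

Apply the min-plus product entry-by-entry:
  C[0][0] = min over k of (A[0][0] + B[0][0] = 10 + -3 = 7, A[0][1] + B[1][0] = 9 + -1 = 8) = 7 (attained at k = 0)
  C[0][1] = min over k of (A[0][0] + B[0][1] = 10 + 8 = 18, A[0][1] + B[1][1] = 9 + -5 = 4) = 4 (attained at k = 1)
  C[1][0] = min over k of (A[1][0] + B[0][0] = 9 + -3 = 6, A[1][1] + B[1][0] = -2 + -1 = -3) = -3 (attained at k = 1)
  C[1][1] = min over k of (A[1][0] + B[0][1] = 9 + 8 = 17, A[1][1] + B[1][1] = -2 + -5 = -7) = -7 (attained at k = 1)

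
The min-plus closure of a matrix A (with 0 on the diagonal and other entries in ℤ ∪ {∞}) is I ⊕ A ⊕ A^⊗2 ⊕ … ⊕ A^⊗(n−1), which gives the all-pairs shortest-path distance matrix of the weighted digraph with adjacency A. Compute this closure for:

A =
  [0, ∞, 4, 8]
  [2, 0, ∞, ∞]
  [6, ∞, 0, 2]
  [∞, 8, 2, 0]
Closure =
  [0, 14, 4, 6]
  [2, 0, 6, 8]
  [6, 10, 0, 2]
  [8, 8, 2, 0]

This is the Floyd-Warshall all-pairs shortest-path computation. For each intermediate vertex k = 0, 1, …, 3, update dist[i][j] ← min(dist[i][j], dist[i][k] + dist[k][j]). The final matrix gives, for each (i, j), the minimum total weight of any directed path from i to j (possibly empty when i = j).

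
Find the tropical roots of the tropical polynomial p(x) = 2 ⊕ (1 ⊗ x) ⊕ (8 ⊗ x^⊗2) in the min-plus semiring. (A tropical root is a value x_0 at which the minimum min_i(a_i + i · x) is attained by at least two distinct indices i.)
Roots: {-7, 1}

Each tropical root is a break point of the lower envelope of the lines y = a_i + i · x (there are 3 lines, with slopes 0, 1, ..., 2). Only the lines that attain the minimum somewhere contribute to roots; other lines are dominated. Here the surviving (envelope) indices are i = 2, i = 1, i = 0.
Intersections between consecutive envelope lines give the roots: for adjacent envelope indices i < j the intersection is x = (a_i − a_j) / (j − i). Reading off the sorted break points: {-7, 1}.
Verification: at each break x_0, at least two indices attain the minimum of min_i(a_i + i · x_0).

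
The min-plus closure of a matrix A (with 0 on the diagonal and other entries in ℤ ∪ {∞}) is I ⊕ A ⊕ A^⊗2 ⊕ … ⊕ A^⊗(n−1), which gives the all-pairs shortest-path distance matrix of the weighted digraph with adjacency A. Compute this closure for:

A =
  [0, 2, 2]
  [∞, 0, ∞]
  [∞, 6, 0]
Closure =
  [0, 2, 2]
  [∞, 0, ∞]
  [∞, 6, 0]

This is the Floyd-Warshall all-pairs shortest-path computation. For each intermediate vertex k = 0, 1, …, 2, update dist[i][j] ← min(dist[i][j], dist[i][k] + dist[k][j]). The final matrix gives, for each (i, j), the minimum total weight of any directed path from i to j (possibly empty when i = j).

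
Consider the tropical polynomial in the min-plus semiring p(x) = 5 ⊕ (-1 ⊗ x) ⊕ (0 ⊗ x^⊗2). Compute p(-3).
p(-3) = -6

A tropical monomial a ⊗ x^⊗i evaluates to a + i · x. Evaluating each term at x = -3:
  Term 0 contributes 5 + 0 · -3 = 5
  Term 1 contributes -1 + 1 · -3 = -4
  Term 2 contributes 0 + 2 · -3 = -6
p(-3) = ⊕ of these = min[5, -4, -6] = -6.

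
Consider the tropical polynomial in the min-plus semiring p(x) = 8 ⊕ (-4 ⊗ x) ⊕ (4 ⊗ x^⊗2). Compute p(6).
p(6) = 2

A tropical monomial a ⊗ x^⊗i evaluates to a + i · x. Evaluating each term at x = 6:
  Term 0 contributes 8 + 0 · 6 = 8
  Term 1 contributes -4 + 1 · 6 = 2
  Term 2 contributes 4 + 2 · 6 = 16
p(6) = ⊕ of these = min[8, 2, 16] = 2.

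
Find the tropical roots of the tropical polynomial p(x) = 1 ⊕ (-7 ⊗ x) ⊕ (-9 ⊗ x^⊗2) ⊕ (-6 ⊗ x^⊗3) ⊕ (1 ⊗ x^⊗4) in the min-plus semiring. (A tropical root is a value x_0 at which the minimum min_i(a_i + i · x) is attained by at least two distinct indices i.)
Roots: {-7, -3, 2, 8}

Each tropical root is a break point of the lower envelope of the lines y = a_i + i · x (there are 5 lines, with slopes 0, 1, ..., 4). Only the lines that attain the minimum somewhere contribute to roots; other lines are dominated. Here the surviving (envelope) indices are i = 4, i = 3, i = 2, i = 1, i = 0.
Intersections between consecutive envelope lines give the roots: for adjacent envelope indices i < j the intersection is x = (a_i − a_j) / (j − i). Reading off the sorted break points: {-7, -3, 2, 8}.
Verification: at each break x_0, at least two indices attain the minimum of min_i(a_i + i · x_0).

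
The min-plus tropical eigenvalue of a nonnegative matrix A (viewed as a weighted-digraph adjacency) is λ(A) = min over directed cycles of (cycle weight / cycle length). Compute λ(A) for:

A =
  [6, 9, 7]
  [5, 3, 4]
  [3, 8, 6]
λ(A) = 3

Enumerate directed cycles and compute their means (weight / length). Sample:
  cycle 0 → 0: weight = 6, length = 1, mean = 6/1 ≈ 6.000
  cycle 1 → 1: weight = 3, length = 1, mean = 3/1 ≈ 3.000
  cycle 2 → 2: weight = 6, length = 1, mean = 6/1 ≈ 6.000
  cycle 0 → 1 → 0: weight = 14, length = 2, mean = 14/2 ≈ 7.000
  cycle 0 → 2 → 0: weight = 10, length = 2, mean = 10/2 ≈ 5.000
  cycle 1 → 0 → 1: weight = 14, length = 2, mean = 14/2 ≈ 7.000
Minimum mean = 3.000, attained e.g. along the cycle 1 → 1 with weight 3 and length 1. So λ(A) = 3/1 = 3.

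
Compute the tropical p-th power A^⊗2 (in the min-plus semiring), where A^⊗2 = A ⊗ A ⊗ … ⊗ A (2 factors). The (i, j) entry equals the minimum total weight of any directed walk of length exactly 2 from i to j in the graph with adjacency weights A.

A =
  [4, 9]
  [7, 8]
A^⊗2 =
  [8, 13]
  [11, 16]

Each entry (A^⊗2)_ij equals the minimum over all length-2 walks i = v_0 → v_1 → … → v_2 = j of Σ_t A[v_t][v_{t+1}]. For example, for (i, j) = (0, 1) we minimise over 2 possible intermediate vertex sequences; the minimum is 13, attained along the walk 0 → 0 → 1.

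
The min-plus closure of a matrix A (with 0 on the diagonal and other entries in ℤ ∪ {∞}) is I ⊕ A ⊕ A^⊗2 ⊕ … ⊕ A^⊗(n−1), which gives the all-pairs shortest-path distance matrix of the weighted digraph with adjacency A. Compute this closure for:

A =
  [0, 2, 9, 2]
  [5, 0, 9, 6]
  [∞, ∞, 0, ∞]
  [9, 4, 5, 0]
Closure =
  [0, 2, 7, 2]
  [5, 0, 9, 6]
  [∞, ∞, 0, ∞]
  [9, 4, 5, 0]

This is the Floyd-Warshall all-pairs shortest-path computation. For each intermediate vertex k = 0, 1, …, 3, update dist[i][j] ← min(dist[i][j], dist[i][k] + dist[k][j]). The final matrix gives, for each (i, j), the minimum total weight of any directed path from i to j (possibly empty when i = j).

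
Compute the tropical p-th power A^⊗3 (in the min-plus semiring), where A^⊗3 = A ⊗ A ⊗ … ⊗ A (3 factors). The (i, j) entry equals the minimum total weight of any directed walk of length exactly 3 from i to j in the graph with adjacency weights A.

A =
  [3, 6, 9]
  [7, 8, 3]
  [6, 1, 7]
A^⊗3 =
  [9, 10, 12]
  [11, 11, 7]
  [10, 5, 11]

Each entry (A^⊗3)_ij equals the minimum over all length-3 walks i = v_0 → v_1 → … → v_3 = j of Σ_t A[v_t][v_{t+1}]. For example, for (i, j) = (0, 2) we minimise over 9 possible intermediate vertex sequences; the minimum is 12, attained along the walk 0 → 0 → 1 → 2.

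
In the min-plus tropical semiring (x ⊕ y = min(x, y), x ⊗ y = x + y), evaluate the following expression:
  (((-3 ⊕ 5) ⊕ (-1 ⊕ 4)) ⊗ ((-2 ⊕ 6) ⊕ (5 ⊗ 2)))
(((-3 ⊕ 5) ⊕ (-1 ⊕ 4)) ⊗ ((-2 ⊕ 6) ⊕ (5 ⊗ 2))) = -5

Expand innermost to outermost. Recall ⊕ takes the minimum of its arguments and ⊗ takes their sum. Working out the expression (((-3 ⊕ 5) ⊕ (-1 ⊕ 4)) ⊗ ((-2 ⊕ 6) ⊕ (5 ⊗ 2))) gives -5.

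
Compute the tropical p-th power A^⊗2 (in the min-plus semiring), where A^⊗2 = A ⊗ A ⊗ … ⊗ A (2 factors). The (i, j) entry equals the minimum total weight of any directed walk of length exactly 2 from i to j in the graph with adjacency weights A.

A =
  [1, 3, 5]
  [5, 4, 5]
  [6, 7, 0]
A^⊗2 =
  [2, 4, 5]
  [6, 8, 5]
  [6, 7, 0]

Each entry (A^⊗2)_ij equals the minimum over all length-2 walks i = v_0 → v_1 → … → v_2 = j of Σ_t A[v_t][v_{t+1}]. For example, for (i, j) = (0, 2) we minimise over 3 possible intermediate vertex sequences; the minimum is 5, attained along the walk 0 → 2 → 2.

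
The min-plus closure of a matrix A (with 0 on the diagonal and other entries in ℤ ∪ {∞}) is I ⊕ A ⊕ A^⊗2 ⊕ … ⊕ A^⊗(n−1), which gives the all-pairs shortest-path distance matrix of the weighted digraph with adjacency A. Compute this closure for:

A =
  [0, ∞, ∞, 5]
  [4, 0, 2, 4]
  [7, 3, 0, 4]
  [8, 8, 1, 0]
Closure =
  [0, 9, 6, 5]
  [4, 0, 2, 4]
  [7, 3, 0, 4]
  [8, 4, 1, 0]

This is the Floyd-Warshall all-pairs shortest-path computation. For each intermediate vertex k = 0, 1, …, 3, update dist[i][j] ← min(dist[i][j], dist[i][k] + dist[k][j]). The final matrix gives, for each (i, j), the minimum total weight of any directed path from i to j (possibly empty when i = j).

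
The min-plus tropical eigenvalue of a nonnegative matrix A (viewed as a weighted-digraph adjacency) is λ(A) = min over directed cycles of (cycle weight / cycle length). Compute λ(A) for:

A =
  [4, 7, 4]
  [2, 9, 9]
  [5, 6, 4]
λ(A) = 4

Enumerate directed cycles and compute their means (weight / length). Sample:
  cycle 0 → 0: weight = 4, length = 1, mean = 4/1 ≈ 4.000
  cycle 1 → 1: weight = 9, length = 1, mean = 9/1 ≈ 9.000
  cycle 2 → 2: weight = 4, length = 1, mean = 4/1 ≈ 4.000
  cycle 0 → 1 → 0: weight = 9, length = 2, mean = 9/2 ≈ 4.500
  cycle 0 → 2 → 0: weight = 9, length = 2, mean = 9/2 ≈ 4.500
  cycle 1 → 0 → 1: weight = 9, length = 2, mean = 9/2 ≈ 4.500
Minimum mean = 4.000, attained e.g. along the cycle 0 → 0 with weight 4 and length 1. So λ(A) = 4/1 = 4.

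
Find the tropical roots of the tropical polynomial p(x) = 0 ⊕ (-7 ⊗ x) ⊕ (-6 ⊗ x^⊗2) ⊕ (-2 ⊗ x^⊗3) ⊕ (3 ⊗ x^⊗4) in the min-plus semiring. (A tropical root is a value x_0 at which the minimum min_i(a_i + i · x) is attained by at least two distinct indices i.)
Roots: {-5, -4, -1, 7}

Each tropical root is a break point of the lower envelope of the lines y = a_i + i · x (there are 5 lines, with slopes 0, 1, ..., 4). Only the lines that attain the minimum somewhere contribute to roots; other lines are dominated. Here the surviving (envelope) indices are i = 4, i = 3, i = 2, i = 1, i = 0.
Intersections between consecutive envelope lines give the roots: for adjacent envelope indices i < j the intersection is x = (a_i − a_j) / (j − i). Reading off the sorted break points: {-5, -4, -1, 7}.
Verification: at each break x_0, at least two indices attain the minimum of min_i(a_i + i · x_0).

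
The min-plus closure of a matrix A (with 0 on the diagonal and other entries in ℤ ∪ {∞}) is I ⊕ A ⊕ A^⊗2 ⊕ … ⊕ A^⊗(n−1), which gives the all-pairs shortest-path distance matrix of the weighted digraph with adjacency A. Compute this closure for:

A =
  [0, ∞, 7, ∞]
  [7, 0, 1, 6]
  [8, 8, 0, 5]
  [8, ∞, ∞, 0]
Closure =
  [0, 15, 7, 12]
  [7, 0, 1, 6]
  [8, 8, 0, 5]
  [8, 23, 15, 0]

This is the Floyd-Warshall all-pairs shortest-path computation. For each intermediate vertex k = 0, 1, …, 3, update dist[i][j] ← min(dist[i][j], dist[i][k] + dist[k][j]). The final matrix gives, for each (i, j), the minimum total weight of any directed path from i to j (possibly empty when i = j).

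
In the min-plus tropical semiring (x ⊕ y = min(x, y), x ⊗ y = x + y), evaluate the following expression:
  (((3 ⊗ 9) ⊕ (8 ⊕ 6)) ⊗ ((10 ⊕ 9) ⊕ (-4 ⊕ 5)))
(((3 ⊗ 9) ⊕ (8 ⊕ 6)) ⊗ ((10 ⊕ 9) ⊕ (-4 ⊕ 5))) = 2

Expand innermost to outermost. Recall ⊕ takes the minimum of its arguments and ⊗ takes their sum. Working out the expression (((3 ⊗ 9) ⊕ (8 ⊕ 6)) ⊗ ((10 ⊕ 9) ⊕ (-4 ⊕ 5))) gives 2.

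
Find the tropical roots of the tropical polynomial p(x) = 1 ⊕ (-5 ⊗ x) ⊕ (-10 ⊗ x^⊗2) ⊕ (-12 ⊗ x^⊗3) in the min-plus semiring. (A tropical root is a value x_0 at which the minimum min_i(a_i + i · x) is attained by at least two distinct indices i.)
Roots: {2, 5, 6}

Each tropical root is a break point of the lower envelope of the lines y = a_i + i · x (there are 4 lines, with slopes 0, 1, ..., 3). Only the lines that attain the minimum somewhere contribute to roots; other lines are dominated. Here the surviving (envelope) indices are i = 3, i = 2, i = 1, i = 0.
Intersections between consecutive envelope lines give the roots: for adjacent envelope indices i < j the intersection is x = (a_i − a_j) / (j − i). Reading off the sorted break points: {2, 5, 6}.
Verification: at each break x_0, at least two indices attain the minimum of min_i(a_i + i · x_0).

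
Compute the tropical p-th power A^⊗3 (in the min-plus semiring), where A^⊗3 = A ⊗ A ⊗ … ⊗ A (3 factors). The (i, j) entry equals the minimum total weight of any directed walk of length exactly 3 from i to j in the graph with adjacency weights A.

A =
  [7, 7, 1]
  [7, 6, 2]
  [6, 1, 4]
A^⊗3 =
  [9, 6, 4]
  [10, 7, 5]
  [9, 4, 7]

Each entry (A^⊗3)_ij equals the minimum over all length-3 walks i = v_0 → v_1 → … → v_3 = j of Σ_t A[v_t][v_{t+1}]. For example, for (i, j) = (0, 2) we minimise over 9 possible intermediate vertex sequences; the minimum is 4, attained along the walk 0 → 2 → 1 → 2.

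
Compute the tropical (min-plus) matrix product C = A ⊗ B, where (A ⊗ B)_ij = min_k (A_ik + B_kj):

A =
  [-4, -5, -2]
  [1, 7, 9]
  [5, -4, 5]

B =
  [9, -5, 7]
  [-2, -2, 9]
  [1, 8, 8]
A ⊗ B =
  [-7, -9, 3]
  [5, -4, 8]
  [-6, -6, 5]

Apply the min-plus product entry-by-entry:
  C[0][0] = min over k of (A[0][0] + B[0][0] = -4 + 9 = 5, A[0][1] + B[1][0] = -5 + -2 = -7, A[0][2] + B[2][0] = -2 + 1 = -1) = -7 (attained at k = 1)
  C[0][1] = min over k of (A[0][0] + B[0][1] = -4 + -5 = -9, A[0][1] + B[1][1] = -5 + -2 = -7, A[0][2] + B[2][1] = -2 + 8 = 6) = -9 (attained at k = 0)
  C[0][2] = min over k of (A[0][0] + B[0][2] = -4 + 7 = 3, A[0][1] + B[1][2] = -5 + 9 = 4, A[0][2] + B[2][2] = -2 + 8 = 6) = 3 (attained at k = 0)
  C[1][0] = min over k of (A[1][0] + B[0][0] = 1 + 9 = 10, A[1][1] + B[1][0] = 7 + -2 = 5, A[1][2] + B[2][0] = 9 + 1 = 10) = 5 (attained at k = 1)
  C[1][1] = min over k of (A[1][0] + B[0][1] = 1 + -5 = -4, A[1][1] + B[1][1] = 7 + -2 = 5, A[1][2] + B[2][1] = 9 + 8 = 17) = -4 (attained at k = 0)
  C[1][2] = min over k of (A[1][0] + B[0][2] = 1 + 7 = 8, A[1][1] + B[1][2] = 7 + 9 = 16, A[1][2] + B[2][2] = 9 + 8 = 17) = 8 (attained at k = 0)
  C[2][0] = min over k of (A[2][0] + B[0][0] = 5 + 9 = 14, A[2][1] + B[1][0] = -4 + -2 = -6, A[2][2] + B[2][0] = 5 + 1 = 6) = -6 (attained at k = 1)
  C[2][1] = min over k of (A[2][0] + B[0][1] = 5 + -5 = 0, A[2][1] + B[1][1] = -4 + -2 = -6, A[2][2] + B[2][1] = 5 + 8 = 13) = -6 (attained at k = 1)
  C[2][2] = min over k of (A[2][0] + B[0][2] = 5 + 7 = 12, A[2][1] + B[1][2] = -4 + 9 = 5, A[2][2] + B[2][2] = 5 + 8 = 13) = 5 (attained at k = 1)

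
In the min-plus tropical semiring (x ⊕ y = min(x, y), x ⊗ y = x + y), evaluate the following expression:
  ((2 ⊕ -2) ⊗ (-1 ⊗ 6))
((2 ⊕ -2) ⊗ (-1 ⊗ 6)) = 3

Expand innermost to outermost. Recall ⊕ takes the minimum of its arguments and ⊗ takes their sum. Working out the expression ((2 ⊕ -2) ⊗ (-1 ⊗ 6)) gives 3.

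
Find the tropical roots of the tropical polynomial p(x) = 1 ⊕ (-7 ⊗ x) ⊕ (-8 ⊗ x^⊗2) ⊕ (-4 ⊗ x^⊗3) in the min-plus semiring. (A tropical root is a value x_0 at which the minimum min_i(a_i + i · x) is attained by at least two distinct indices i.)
Roots: {-4, 1, 8}

Each tropical root is a break point of the lower envelope of the lines y = a_i + i · x (there are 4 lines, with slopes 0, 1, ..., 3). Only the lines that attain the minimum somewhere contribute to roots; other lines are dominated. Here the surviving (envelope) indices are i = 3, i = 2, i = 1, i = 0.
Intersections between consecutive envelope lines give the roots: for adjacent envelope indices i < j the intersection is x = (a_i − a_j) / (j − i). Reading off the sorted break points: {-4, 1, 8}.
Verification: at each break x_0, at least two indices attain the minimum of min_i(a_i + i · x_0).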